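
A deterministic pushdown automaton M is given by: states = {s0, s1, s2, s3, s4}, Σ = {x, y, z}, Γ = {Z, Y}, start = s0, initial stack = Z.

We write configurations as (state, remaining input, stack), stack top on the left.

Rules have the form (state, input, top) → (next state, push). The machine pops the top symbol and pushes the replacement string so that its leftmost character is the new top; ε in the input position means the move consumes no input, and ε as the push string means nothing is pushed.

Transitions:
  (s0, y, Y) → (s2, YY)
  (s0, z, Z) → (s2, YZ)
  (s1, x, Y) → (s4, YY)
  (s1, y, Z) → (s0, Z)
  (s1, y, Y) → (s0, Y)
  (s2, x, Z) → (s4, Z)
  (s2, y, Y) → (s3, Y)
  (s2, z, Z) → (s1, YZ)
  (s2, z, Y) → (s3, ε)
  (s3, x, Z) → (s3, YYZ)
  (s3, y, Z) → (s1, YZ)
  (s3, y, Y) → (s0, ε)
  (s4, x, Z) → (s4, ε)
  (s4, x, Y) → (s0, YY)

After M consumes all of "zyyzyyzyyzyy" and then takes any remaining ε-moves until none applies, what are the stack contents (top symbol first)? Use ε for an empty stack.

(s0, zyyzyyzyyzyy, Z) ⊢ (s2, yyzyyzyyzyy, YZ) ⊢ (s3, yzyyzyyzyy, YZ) ⊢ (s0, zyyzyyzyy, Z) ⊢ (s2, yyzyyzyy, YZ) ⊢ (s3, yzyyzyy, YZ) ⊢ (s0, zyyzyy, Z) ⊢ (s2, yyzyy, YZ) ⊢ (s3, yzyy, YZ) ⊢ (s0, zyy, Z) ⊢ (s2, yy, YZ) ⊢ (s3, y, YZ) ⊢ (s0, ε, Z)
All input consumed in state s0 with stack Z.

Z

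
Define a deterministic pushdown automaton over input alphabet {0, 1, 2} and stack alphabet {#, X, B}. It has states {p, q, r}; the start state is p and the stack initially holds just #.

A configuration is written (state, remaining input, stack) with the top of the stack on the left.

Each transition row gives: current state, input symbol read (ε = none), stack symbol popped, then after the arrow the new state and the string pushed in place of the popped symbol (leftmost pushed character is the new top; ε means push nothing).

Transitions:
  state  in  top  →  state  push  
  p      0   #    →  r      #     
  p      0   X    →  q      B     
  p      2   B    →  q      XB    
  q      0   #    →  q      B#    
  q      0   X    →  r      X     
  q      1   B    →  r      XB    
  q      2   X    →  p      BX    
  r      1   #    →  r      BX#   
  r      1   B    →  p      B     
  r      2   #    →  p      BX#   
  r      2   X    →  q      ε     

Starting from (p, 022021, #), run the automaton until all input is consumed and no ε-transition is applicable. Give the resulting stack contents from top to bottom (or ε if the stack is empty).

(p, 022021, #) ⊢ (r, 22021, #) ⊢ (p, 2021, BX#) ⊢ (q, 021, XBX#) ⊢ (r, 21, XBX#) ⊢ (q, 1, BX#) ⊢ (r, ε, XBX#)
All input consumed in state r with stack XBX#.

XBX#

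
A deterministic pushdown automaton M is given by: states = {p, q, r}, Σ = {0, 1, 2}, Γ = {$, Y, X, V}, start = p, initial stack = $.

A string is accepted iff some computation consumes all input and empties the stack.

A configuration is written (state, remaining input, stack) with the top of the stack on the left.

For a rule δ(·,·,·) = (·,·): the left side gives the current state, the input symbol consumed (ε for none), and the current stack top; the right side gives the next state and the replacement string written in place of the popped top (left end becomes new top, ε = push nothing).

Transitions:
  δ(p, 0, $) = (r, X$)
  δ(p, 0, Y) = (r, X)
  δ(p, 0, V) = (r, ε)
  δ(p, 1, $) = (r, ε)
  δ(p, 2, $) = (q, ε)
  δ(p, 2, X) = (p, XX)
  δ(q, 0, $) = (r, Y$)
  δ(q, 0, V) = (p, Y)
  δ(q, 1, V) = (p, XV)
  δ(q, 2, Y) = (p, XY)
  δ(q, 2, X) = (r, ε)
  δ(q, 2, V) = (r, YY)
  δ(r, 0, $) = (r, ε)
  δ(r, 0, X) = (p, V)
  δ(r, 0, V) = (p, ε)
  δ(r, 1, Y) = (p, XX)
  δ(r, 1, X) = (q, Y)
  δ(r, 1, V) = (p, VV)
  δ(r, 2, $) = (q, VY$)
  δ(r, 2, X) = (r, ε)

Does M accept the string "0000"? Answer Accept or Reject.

Accept

(p, 0000, $)
  read 0, top $: go to r, push X$ → (r, 000, X$)
  read 0, top X: go to p, push V → (p, 00, V$)
  read 0, top V: go to r, push ε → (r, 0, $)
  read 0, top $: go to r, push ε → (r, ε, ε)
All input consumed and the stack is empty.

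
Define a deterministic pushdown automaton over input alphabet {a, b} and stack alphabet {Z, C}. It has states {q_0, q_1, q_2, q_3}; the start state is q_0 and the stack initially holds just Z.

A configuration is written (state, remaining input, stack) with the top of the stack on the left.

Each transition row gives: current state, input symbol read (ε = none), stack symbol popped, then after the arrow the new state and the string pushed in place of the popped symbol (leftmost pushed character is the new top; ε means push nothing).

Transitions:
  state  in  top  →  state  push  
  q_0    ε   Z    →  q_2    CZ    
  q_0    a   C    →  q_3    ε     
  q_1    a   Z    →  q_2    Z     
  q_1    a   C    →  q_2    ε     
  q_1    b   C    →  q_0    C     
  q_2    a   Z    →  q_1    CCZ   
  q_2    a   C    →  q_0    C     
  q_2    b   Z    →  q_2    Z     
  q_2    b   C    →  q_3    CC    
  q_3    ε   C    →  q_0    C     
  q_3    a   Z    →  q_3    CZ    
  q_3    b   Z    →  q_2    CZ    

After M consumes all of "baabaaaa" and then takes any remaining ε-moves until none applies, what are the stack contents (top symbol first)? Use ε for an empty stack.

Z

(q_0, baabaaaa, Z) ⊢ (q_2, baabaaaa, CZ) ⊢ (q_3, aabaaaa, CCZ) ⊢ (q_0, aabaaaa, CCZ) ⊢ (q_3, abaaaa, CZ) ⊢ (q_0, abaaaa, CZ) ⊢ (q_3, baaaa, Z) ⊢ (q_2, aaaa, CZ) ⊢ (q_0, aaa, CZ) ⊢ (q_3, aa, Z) ⊢ (q_3, a, CZ) ⊢ (q_0, a, CZ) ⊢ (q_3, ε, Z)
All input consumed in state q_3 with stack Z.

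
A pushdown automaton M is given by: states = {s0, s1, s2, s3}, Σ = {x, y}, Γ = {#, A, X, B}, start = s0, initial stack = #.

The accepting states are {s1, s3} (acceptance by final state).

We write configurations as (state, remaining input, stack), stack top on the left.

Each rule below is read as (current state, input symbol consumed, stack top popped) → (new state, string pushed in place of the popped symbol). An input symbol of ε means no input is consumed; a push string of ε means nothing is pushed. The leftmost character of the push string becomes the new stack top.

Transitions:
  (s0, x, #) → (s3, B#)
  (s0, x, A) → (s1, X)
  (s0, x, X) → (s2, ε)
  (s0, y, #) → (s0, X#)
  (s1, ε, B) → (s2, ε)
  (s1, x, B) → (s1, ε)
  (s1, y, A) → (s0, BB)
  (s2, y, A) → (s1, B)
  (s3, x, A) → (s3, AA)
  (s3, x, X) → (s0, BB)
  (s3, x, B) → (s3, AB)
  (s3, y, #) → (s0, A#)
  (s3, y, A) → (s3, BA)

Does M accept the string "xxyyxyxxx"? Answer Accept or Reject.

Reject

No computation consumes all input and reaches a final state.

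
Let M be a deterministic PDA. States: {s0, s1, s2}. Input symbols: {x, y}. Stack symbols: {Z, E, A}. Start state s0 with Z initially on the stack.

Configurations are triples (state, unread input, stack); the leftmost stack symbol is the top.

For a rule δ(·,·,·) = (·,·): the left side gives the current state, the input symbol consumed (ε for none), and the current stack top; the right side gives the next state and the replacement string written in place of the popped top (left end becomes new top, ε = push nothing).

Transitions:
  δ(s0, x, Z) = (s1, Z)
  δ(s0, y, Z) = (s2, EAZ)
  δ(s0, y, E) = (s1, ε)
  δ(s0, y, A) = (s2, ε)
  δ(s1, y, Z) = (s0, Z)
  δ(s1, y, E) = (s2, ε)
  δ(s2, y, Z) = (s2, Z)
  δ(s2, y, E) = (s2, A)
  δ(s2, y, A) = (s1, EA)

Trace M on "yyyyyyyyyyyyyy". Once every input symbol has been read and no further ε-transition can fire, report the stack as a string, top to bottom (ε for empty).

AAZ

(s0, yyyyyyyyyyyyyy, Z) ⊢ (s2, yyyyyyyyyyyyy, EAZ) ⊢ (s2, yyyyyyyyyyyy, AAZ) ⊢ (s1, yyyyyyyyyyy, EAAZ) ⊢ (s2, yyyyyyyyyy, AAZ) ⊢ (s1, yyyyyyyyy, EAAZ) ⊢ (s2, yyyyyyyy, AAZ) ⊢ (s1, yyyyyyy, EAAZ) ⊢ (s2, yyyyyy, AAZ) ⊢ (s1, yyyyy, EAAZ) ⊢ (s2, yyyy, AAZ) ⊢ (s1, yyy, EAAZ) ⊢ (s2, yy, AAZ) ⊢ (s1, y, EAAZ) ⊢ (s2, ε, AAZ)
All input consumed in state s2 with stack AAZ.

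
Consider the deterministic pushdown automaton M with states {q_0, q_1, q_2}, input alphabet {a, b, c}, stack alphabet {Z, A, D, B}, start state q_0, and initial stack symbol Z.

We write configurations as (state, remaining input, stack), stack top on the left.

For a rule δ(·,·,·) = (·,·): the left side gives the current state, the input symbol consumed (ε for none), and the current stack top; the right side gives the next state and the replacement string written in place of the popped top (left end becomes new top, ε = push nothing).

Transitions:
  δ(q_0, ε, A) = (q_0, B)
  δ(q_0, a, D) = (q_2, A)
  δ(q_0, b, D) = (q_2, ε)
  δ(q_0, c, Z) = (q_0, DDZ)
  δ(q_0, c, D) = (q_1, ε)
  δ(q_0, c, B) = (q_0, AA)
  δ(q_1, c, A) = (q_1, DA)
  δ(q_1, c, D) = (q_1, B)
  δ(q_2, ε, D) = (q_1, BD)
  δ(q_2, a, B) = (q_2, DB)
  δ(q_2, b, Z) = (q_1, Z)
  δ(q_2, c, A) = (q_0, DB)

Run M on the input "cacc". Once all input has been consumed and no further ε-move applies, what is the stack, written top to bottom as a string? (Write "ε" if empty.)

BDZ

(q_0, cacc, Z)
  read c, top Z: go to q_0, push DDZ → (q_0, acc, DDZ)
  read a, top D: go to q_2, push A → (q_2, cc, ADZ)
  read c, top A: go to q_0, push DB → (q_0, c, DBDZ)
  read c, top D: go to q_1, push ε → (q_1, ε, BDZ)
All input consumed in state q_1 with stack BDZ.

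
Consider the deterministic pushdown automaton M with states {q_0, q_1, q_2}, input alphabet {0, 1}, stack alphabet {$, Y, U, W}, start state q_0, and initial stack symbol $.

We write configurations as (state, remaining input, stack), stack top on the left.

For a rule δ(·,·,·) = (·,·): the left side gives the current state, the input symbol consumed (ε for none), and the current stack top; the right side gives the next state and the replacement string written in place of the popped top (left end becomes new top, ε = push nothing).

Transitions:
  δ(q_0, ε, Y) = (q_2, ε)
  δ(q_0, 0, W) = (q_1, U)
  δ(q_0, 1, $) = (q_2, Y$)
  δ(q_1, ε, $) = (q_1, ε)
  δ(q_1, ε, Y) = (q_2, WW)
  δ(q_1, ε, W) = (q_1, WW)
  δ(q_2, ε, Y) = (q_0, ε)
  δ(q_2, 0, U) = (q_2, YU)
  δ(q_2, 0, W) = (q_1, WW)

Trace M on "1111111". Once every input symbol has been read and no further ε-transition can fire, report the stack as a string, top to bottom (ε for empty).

$

(q_0, 1111111, $)
  read 1, top $: go to q_2, push Y$ → (q_2, 111111, Y$)
  ε-move, top Y: go to q_0, push ε → (q_0, 111111, $)
  read 1, top $: go to q_2, push Y$ → (q_2, 11111, Y$)
  ε-move, top Y: go to q_0, push ε → (q_0, 11111, $)
  read 1, top $: go to q_2, push Y$ → (q_2, 1111, Y$)
  ε-move, top Y: go to q_0, push ε → (q_0, 1111, $)
  read 1, top $: go to q_2, push Y$ → (q_2, 111, Y$)
  ε-move, top Y: go to q_0, push ε → (q_0, 111, $)
  read 1, top $: go to q_2, push Y$ → (q_2, 11, Y$)
  ε-move, top Y: go to q_0, push ε → (q_0, 11, $)
  read 1, top $: go to q_2, push Y$ → (q_2, 1, Y$)
  ε-move, top Y: go to q_0, push ε → (q_0, 1, $)
  read 1, top $: go to q_2, push Y$ → (q_2, ε, Y$)
  ε-move, top Y: go to q_0, push ε → (q_0, ε, $)
All input consumed in state q_0 with stack $.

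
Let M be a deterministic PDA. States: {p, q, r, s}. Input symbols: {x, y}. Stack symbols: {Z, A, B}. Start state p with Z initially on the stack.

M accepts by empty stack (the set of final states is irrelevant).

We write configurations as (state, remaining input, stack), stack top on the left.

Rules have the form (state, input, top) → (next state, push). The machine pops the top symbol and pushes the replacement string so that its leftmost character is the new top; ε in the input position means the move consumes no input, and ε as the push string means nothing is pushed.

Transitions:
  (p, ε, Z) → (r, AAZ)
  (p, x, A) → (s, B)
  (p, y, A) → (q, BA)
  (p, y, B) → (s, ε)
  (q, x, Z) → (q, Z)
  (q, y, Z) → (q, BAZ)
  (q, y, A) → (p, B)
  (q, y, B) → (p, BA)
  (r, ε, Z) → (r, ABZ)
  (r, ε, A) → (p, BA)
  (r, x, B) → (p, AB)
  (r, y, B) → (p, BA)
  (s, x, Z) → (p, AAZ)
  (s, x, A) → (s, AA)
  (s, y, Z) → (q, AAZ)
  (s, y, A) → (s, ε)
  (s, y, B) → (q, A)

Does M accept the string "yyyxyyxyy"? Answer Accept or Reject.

(p, yyyxyyxyy, Z)
  ε-move, top Z: go to r, push AAZ → (r, yyyxyyxyy, AAZ)
  ε-move, top A: go to p, push BA → (p, yyyxyyxyy, BAAZ)
  read y, top B: go to s, push ε → (s, yyxyyxyy, AAZ)
  read y, top A: go to s, push ε → (s, yxyyxyy, AZ)
  read y, top A: go to s, push ε → (s, xyyxyy, Z)
  read x, top Z: go to p, push AAZ → (p, yyxyy, AAZ)
  read y, top A: go to q, push BA → (q, yxyy, BAAZ)
  read y, top B: go to p, push BA → (p, xyy, BAAAZ)
No transition applies at (p, xyy, BAAAZ); input not fully consumed.

Reject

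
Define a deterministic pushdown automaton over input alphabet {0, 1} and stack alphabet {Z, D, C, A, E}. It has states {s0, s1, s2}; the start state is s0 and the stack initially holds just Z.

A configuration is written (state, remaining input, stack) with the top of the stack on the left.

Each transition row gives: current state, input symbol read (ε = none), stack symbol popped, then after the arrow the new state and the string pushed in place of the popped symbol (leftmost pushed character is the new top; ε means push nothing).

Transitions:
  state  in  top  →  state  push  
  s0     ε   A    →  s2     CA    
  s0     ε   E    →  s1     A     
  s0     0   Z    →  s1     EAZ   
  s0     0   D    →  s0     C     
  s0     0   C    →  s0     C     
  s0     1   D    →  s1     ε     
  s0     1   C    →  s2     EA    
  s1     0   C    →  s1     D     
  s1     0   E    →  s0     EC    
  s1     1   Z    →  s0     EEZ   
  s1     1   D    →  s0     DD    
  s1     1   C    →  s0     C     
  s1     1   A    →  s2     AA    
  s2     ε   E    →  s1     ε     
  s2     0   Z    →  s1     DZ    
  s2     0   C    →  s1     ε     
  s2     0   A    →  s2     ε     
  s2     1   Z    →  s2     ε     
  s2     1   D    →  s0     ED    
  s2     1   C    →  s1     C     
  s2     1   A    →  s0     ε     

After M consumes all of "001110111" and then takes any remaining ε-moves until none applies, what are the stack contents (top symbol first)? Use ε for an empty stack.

(s0, 001110111, Z)
  read 0, top Z: go to s1, push EAZ → (s1, 01110111, EAZ)
  read 0, top E: go to s0, push EC → (s0, 1110111, ECAZ)
  ε-move, top E: go to s1, push A → (s1, 1110111, ACAZ)
  read 1, top A: go to s2, push AA → (s2, 110111, AACAZ)
  read 1, top A: go to s0, push ε → (s0, 10111, ACAZ)
  ε-move, top A: go to s2, push CA → (s2, 10111, CACAZ)
  read 1, top C: go to s1, push C → (s1, 0111, CACAZ)
  read 0, top C: go to s1, push D → (s1, 111, DACAZ)
  read 1, top D: go to s0, push DD → (s0, 11, DDACAZ)
  read 1, top D: go to s1, push ε → (s1, 1, DACAZ)
  read 1, top D: go to s0, push DD → (s0, ε, DDACAZ)
All input consumed in state s0 with stack DDACAZ.

DDACAZ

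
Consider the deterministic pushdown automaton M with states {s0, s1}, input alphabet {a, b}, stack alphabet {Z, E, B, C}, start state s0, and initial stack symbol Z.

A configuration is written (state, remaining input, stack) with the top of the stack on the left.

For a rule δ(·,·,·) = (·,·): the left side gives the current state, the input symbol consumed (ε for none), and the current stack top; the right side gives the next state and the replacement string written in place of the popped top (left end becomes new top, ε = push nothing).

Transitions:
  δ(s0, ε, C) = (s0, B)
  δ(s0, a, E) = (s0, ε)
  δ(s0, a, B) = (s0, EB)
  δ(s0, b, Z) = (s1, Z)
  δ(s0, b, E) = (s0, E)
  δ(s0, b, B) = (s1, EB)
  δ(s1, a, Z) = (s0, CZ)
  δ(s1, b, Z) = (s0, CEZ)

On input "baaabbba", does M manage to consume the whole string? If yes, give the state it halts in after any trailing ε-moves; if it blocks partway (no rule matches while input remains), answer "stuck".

stuck

(s0, baaabbba, Z)
  read b, top Z: go to s1, push Z → (s1, aaabbba, Z)
  read a, top Z: go to s0, push CZ → (s0, aabbba, CZ)
  ε-move, top C: go to s0, push B → (s0, aabbba, BZ)
  read a, top B: go to s0, push EB → (s0, abbba, EBZ)
  read a, top E: go to s0, push ε → (s0, bbba, BZ)
  read b, top B: go to s1, push EB → (s1, bba, EBZ)
No transition for (s1, b, top E); M blocks with input bba remaining.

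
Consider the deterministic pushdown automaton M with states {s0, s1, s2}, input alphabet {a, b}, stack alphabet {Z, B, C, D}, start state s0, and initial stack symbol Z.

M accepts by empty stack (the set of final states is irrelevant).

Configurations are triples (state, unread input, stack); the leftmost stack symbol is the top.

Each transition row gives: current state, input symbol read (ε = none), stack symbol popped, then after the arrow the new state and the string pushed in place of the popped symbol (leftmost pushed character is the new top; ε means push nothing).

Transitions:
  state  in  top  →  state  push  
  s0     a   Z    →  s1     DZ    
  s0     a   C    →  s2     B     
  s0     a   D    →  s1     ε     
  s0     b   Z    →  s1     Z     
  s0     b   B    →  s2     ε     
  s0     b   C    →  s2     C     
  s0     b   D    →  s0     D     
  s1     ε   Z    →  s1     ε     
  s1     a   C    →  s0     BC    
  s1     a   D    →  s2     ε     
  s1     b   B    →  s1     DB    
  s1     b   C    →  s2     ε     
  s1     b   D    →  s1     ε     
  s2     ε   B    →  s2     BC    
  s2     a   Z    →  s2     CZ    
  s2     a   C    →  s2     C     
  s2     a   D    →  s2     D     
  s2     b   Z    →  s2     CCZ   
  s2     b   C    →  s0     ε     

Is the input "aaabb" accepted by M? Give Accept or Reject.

(s0, aaabb, Z) ⊢ (s1, aabb, DZ) ⊢ (s2, abb, Z) ⊢ (s2, bb, CZ) ⊢ (s0, b, Z) ⊢ (s1, ε, Z) ⊢ (s1, ε, ε)
All input consumed and the stack is empty.

Accept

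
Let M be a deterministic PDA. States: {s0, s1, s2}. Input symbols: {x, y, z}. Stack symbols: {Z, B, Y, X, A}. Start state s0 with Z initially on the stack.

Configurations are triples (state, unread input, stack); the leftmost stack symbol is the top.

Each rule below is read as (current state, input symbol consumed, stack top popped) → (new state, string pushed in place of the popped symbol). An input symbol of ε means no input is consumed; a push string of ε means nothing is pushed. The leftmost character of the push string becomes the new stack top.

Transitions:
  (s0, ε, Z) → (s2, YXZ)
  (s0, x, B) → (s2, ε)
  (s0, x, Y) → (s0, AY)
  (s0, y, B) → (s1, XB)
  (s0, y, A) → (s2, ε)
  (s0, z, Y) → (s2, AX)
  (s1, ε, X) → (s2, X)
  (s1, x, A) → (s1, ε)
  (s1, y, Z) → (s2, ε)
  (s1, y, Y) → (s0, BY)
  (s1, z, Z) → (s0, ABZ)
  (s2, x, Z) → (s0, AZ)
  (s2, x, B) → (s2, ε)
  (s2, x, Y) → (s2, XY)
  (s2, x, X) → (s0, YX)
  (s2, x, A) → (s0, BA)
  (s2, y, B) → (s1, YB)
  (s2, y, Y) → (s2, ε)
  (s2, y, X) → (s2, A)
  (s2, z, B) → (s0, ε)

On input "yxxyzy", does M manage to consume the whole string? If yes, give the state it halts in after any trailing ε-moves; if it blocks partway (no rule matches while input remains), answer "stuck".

stuck

(s0, yxxyzy, Z)
  ε-move, top Z: go to s2, push YXZ → (s2, yxxyzy, YXZ)
  read y, top Y: go to s2, push ε → (s2, xxyzy, XZ)
  read x, top X: go to s0, push YX → (s0, xyzy, YXZ)
  read x, top Y: go to s0, push AY → (s0, yzy, AYXZ)
  read y, top A: go to s2, push ε → (s2, zy, YXZ)
No transition for (s2, z, top Y); M blocks with input zy remaining.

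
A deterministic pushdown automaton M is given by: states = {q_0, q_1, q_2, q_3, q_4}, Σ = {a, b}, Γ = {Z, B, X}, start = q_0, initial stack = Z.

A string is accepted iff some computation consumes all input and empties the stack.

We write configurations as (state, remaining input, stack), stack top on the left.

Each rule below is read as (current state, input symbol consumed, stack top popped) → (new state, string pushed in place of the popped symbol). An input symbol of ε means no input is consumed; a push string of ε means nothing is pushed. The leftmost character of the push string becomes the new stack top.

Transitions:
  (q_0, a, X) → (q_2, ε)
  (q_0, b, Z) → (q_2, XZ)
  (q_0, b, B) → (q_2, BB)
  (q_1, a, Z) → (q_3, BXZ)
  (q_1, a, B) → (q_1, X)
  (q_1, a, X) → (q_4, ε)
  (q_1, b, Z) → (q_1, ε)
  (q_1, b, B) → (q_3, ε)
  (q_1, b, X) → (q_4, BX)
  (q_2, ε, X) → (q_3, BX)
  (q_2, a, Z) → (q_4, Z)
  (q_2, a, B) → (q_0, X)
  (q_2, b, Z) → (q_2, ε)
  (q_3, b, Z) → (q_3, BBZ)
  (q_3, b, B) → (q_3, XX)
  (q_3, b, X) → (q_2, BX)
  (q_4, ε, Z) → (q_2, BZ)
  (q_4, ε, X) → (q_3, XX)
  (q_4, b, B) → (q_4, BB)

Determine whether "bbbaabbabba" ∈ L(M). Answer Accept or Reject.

(q_0, bbbaabbabba, Z)
  read b, top Z: go to q_2, push XZ → (q_2, bbaabbabba, XZ)
  ε-move, top X: go to q_3, push BX → (q_3, bbaabbabba, BXZ)
  read b, top B: go to q_3, push XX → (q_3, baabbabba, XXXZ)
  read b, top X: go to q_2, push BX → (q_2, aabbabba, BXXXZ)
  read a, top B: go to q_0, push X → (q_0, abbabba, XXXXZ)
  read a, top X: go to q_2, push ε → (q_2, bbabba, XXXZ)
  ε-move, top X: go to q_3, push BX → (q_3, bbabba, BXXXZ)
  read b, top B: go to q_3, push XX → (q_3, babba, XXXXXZ)
  read b, top X: go to q_2, push BX → (q_2, abba, BXXXXXZ)
  read a, top B: go to q_0, push X → (q_0, bba, XXXXXXZ)
No transition applies at (q_0, bba, XXXXXXZ); input not fully consumed.

Reject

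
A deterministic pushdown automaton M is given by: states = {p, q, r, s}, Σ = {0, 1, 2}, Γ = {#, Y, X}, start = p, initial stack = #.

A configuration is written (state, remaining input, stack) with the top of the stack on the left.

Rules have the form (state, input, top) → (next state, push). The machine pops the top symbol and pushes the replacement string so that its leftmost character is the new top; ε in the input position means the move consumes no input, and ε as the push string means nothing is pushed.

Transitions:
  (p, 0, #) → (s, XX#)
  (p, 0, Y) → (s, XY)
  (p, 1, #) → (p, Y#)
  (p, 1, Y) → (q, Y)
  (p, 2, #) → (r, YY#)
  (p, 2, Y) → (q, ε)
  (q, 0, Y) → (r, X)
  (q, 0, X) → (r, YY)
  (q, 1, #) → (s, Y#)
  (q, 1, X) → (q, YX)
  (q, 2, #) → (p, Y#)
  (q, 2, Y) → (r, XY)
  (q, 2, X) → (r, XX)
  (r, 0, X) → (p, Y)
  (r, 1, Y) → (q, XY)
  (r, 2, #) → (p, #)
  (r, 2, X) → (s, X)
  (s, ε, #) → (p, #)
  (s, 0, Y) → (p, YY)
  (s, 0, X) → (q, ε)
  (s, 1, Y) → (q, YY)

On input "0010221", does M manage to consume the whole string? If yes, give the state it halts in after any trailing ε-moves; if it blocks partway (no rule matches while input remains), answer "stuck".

stuck

(p, 0010221, #)
  read 0, top #: go to s, push XX# → (s, 010221, XX#)
  read 0, top X: go to q, push ε → (q, 10221, X#)
  read 1, top X: go to q, push YX → (q, 0221, YX#)
  read 0, top Y: go to r, push X → (r, 221, XX#)
  read 2, top X: go to s, push X → (s, 21, XX#)
No transition for (s, 2, top X); M blocks with input 21 remaining.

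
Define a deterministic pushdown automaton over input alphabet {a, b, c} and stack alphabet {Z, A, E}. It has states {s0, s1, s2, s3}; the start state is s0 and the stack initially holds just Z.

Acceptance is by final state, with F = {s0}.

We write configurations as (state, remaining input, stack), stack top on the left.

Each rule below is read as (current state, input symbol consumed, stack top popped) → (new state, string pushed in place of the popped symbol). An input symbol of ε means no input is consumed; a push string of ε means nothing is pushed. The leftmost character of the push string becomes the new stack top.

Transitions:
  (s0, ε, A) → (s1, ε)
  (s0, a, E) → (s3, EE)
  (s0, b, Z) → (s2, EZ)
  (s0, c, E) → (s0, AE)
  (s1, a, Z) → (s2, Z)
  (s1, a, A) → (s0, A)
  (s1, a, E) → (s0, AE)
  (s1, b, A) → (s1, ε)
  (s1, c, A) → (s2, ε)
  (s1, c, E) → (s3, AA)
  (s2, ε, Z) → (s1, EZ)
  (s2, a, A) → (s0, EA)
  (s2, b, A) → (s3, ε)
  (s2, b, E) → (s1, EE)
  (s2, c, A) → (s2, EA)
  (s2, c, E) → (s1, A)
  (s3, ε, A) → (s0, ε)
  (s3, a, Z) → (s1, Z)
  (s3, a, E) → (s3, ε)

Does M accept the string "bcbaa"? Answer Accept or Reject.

Accept

(s0, bcbaa, Z) ⊢ (s2, cbaa, EZ) ⊢ (s1, baa, AZ) ⊢ (s1, aa, Z) ⊢ (s2, a, Z) ⊢ (s1, a, EZ) ⊢ (s0, ε, AEZ)
All input consumed; state s0 ∈ F.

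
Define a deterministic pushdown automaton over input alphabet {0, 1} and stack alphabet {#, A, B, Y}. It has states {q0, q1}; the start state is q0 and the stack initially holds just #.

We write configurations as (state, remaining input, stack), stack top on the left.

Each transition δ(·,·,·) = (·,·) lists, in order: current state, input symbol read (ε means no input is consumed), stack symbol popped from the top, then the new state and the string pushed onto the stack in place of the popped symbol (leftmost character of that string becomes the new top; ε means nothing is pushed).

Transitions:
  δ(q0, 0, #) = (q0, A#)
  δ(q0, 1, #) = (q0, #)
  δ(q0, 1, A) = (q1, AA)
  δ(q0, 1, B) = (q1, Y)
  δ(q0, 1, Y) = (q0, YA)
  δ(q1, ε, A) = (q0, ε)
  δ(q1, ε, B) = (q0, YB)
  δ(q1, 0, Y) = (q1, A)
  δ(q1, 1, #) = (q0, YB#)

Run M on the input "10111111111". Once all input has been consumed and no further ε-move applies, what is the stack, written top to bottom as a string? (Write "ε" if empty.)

(q0, 10111111111, #)
  read 1, top #: go to q0, push # → (q0, 0111111111, #)
  read 0, top #: go to q0, push A# → (q0, 111111111, A#)
  read 1, top A: go to q1, push AA → (q1, 11111111, AA#)
  ε-move, top A: go to q0, push ε → (q0, 11111111, A#)
  read 1, top A: go to q1, push AA → (q1, 1111111, AA#)
  ε-move, top A: go to q0, push ε → (q0, 1111111, A#)
  read 1, top A: go to q1, push AA → (q1, 111111, AA#)
  ε-move, top A: go to q0, push ε → (q0, 111111, A#)
  read 1, top A: go to q1, push AA → (q1, 11111, AA#)
  ε-move, top A: go to q0, push ε → (q0, 11111, A#)
  read 1, top A: go to q1, push AA → (q1, 1111, AA#)
  ε-move, top A: go to q0, push ε → (q0, 1111, A#)
  read 1, top A: go to q1, push AA → (q1, 111, AA#)
  ε-move, top A: go to q0, push ε → (q0, 111, A#)
  read 1, top A: go to q1, push AA → (q1, 11, AA#)
  ε-move, top A: go to q0, push ε → (q0, 11, A#)
  read 1, top A: go to q1, push AA → (q1, 1, AA#)
  ε-move, top A: go to q0, push ε → (q0, 1, A#)
  read 1, top A: go to q1, push AA → (q1, ε, AA#)
  ε-move, top A: go to q0, push ε → (q0, ε, A#)
All input consumed in state q0 with stack A#.

A#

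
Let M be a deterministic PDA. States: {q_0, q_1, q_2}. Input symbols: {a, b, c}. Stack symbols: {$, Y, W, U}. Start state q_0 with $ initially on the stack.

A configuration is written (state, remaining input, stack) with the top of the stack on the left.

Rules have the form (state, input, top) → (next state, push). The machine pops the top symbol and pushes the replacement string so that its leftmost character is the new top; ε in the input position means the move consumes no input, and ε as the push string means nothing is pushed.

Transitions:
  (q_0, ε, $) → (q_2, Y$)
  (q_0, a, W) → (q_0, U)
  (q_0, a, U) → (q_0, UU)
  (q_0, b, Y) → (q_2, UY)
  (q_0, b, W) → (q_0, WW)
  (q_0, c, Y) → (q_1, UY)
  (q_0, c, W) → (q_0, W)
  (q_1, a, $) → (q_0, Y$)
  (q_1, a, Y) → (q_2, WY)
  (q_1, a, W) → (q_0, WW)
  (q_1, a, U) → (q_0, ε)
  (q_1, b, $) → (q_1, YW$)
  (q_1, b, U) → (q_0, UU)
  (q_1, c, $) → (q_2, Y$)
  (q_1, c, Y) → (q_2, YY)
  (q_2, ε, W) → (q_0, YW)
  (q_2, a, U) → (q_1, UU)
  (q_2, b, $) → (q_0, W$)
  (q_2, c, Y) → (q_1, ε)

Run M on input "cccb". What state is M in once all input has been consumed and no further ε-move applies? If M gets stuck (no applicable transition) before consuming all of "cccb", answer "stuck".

q_1

(q_0, cccb, $) ⊢ (q_2, cccb, Y$) ⊢ (q_1, ccb, $) ⊢ (q_2, cb, Y$) ⊢ (q_1, b, $) ⊢ (q_1, ε, YW$)
All input consumed; M is in state q_1.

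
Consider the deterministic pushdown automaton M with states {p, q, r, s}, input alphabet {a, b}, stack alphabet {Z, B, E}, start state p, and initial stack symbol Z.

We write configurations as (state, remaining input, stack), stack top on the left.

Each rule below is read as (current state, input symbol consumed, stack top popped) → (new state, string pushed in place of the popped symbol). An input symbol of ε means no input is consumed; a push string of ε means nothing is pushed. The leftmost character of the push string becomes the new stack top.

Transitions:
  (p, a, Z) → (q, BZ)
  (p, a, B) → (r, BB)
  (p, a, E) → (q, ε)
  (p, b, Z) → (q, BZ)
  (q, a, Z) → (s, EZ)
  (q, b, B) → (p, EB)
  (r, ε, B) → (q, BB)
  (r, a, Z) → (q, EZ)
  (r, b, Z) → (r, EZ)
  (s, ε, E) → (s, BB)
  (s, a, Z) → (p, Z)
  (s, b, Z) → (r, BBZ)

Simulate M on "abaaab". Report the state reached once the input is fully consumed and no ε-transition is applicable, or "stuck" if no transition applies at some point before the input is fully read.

(p, abaaab, Z)
  read a, top Z: go to q, push BZ → (q, baaab, BZ)
  read b, top B: go to p, push EB → (p, aaab, EBZ)
  read a, top E: go to q, push ε → (q, aab, BZ)
No transition for (q, a, top B); M blocks with input aab remaining.

stuck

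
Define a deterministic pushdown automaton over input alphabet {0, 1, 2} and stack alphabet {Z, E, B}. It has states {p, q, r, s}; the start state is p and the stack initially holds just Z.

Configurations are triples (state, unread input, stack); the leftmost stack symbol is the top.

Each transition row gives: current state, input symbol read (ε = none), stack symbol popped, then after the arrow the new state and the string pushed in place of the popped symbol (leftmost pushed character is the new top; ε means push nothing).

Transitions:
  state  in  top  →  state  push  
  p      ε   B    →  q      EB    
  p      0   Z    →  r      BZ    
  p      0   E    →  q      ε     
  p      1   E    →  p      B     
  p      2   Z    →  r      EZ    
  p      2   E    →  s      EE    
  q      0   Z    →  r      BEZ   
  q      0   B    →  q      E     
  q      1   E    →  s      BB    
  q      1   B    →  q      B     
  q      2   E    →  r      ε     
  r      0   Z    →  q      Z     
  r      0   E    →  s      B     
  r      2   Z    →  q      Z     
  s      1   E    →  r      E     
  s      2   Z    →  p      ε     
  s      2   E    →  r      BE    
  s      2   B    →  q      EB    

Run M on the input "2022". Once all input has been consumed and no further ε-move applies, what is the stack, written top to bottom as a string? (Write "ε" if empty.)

(p, 2022, Z)
  read 2, top Z: go to r, push EZ → (r, 022, EZ)
  read 0, top E: go to s, push B → (s, 22, BZ)
  read 2, top B: go to q, push EB → (q, 2, EBZ)
  read 2, top E: go to r, push ε → (r, ε, BZ)
All input consumed in state r with stack BZ.

BZ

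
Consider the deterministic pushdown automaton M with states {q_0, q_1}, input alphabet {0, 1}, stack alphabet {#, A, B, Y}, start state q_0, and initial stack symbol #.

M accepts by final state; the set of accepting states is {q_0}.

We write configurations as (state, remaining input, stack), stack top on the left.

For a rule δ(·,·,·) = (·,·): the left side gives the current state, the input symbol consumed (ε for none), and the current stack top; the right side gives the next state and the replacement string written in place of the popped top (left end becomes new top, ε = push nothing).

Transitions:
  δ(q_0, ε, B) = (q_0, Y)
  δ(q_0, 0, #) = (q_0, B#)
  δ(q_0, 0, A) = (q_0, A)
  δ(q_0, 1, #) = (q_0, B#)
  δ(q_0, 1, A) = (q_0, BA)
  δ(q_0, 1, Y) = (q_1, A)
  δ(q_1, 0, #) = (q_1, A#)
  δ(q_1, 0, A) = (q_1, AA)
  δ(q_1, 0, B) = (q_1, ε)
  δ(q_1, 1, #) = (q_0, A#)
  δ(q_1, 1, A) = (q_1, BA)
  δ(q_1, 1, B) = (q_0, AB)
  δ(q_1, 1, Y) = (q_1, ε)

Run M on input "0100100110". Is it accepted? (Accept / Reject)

(q_0, 0100100110, #) ⊢ (q_0, 100100110, B#) ⊢ (q_0, 100100110, Y#) ⊢ (q_1, 00100110, A#) ⊢ (q_1, 0100110, AA#) ⊢ (q_1, 100110, AAA#) ⊢ (q_1, 00110, BAAA#) ⊢ (q_1, 0110, AAA#) ⊢ (q_1, 110, AAAA#) ⊢ (q_1, 10, BAAAA#) ⊢ (q_0, 0, ABAAAA#) ⊢ (q_0, ε, ABAAAA#)
All input consumed; state q_0 ∈ F.

Accept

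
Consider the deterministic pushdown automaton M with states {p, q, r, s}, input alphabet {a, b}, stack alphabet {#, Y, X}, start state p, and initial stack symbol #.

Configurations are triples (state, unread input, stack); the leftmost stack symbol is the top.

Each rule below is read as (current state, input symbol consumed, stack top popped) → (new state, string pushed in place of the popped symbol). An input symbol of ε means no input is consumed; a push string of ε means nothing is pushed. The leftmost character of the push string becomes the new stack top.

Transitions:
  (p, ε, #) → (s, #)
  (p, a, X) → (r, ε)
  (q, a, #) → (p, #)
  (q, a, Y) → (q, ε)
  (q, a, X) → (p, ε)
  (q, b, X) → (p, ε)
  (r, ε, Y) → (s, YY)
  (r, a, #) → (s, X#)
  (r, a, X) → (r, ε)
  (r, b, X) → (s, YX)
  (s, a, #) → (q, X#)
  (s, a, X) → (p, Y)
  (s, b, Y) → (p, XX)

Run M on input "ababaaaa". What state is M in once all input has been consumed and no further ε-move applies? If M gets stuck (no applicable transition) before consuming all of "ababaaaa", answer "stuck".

s

(p, ababaaaa, #) ⊢ (s, ababaaaa, #) ⊢ (q, babaaaa, X#) ⊢ (p, abaaaa, #) ⊢ (s, abaaaa, #) ⊢ (q, baaaa, X#) ⊢ (p, aaaa, #) ⊢ (s, aaaa, #) ⊢ (q, aaa, X#) ⊢ (p, aa, #) ⊢ (s, aa, #) ⊢ (q, a, X#) ⊢ (p, ε, #) ⊢ (s, ε, #)
All input consumed; M is in state s.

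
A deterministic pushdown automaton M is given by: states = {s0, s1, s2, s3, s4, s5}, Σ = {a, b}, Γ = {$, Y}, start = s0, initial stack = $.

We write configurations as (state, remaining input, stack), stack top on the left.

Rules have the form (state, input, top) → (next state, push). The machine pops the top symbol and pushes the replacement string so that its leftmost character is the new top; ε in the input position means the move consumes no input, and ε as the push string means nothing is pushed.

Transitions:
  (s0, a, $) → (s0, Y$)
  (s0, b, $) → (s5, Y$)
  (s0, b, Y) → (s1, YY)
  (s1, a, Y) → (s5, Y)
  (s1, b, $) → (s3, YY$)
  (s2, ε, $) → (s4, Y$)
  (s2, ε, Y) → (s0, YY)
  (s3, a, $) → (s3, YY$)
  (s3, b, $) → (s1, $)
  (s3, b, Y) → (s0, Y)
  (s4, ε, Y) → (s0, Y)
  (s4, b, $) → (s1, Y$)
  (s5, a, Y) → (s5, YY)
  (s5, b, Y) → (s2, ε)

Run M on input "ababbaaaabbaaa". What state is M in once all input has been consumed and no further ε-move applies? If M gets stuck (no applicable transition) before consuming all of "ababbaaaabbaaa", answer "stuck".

s5

(s0, ababbaaaabbaaa, $)
  read a, top $: go to s0, push Y$ → (s0, babbaaaabbaaa, Y$)
  read b, top Y: go to s1, push YY → (s1, abbaaaabbaaa, YY$)
  read a, top Y: go to s5, push Y → (s5, bbaaaabbaaa, YY$)
  read b, top Y: go to s2, push ε → (s2, baaaabbaaa, Y$)
  ε-move, top Y: go to s0, push YY → (s0, baaaabbaaa, YY$)
  read b, top Y: go to s1, push YY → (s1, aaaabbaaa, YYY$)
  read a, top Y: go to s5, push Y → (s5, aaabbaaa, YYY$)
  read a, top Y: go to s5, push YY → (s5, aabbaaa, YYYY$)
  read a, top Y: go to s5, push YY → (s5, abbaaa, YYYYY$)
  read a, top Y: go to s5, push YY → (s5, bbaaa, YYYYYY$)
  read b, top Y: go to s2, push ε → (s2, baaa, YYYYY$)
  ε-move, top Y: go to s0, push YY → (s0, baaa, YYYYYY$)
  read b, top Y: go to s1, push YY → (s1, aaa, YYYYYYY$)
  read a, top Y: go to s5, push Y → (s5, aa, YYYYYYY$)
  read a, top Y: go to s5, push YY → (s5, a, YYYYYYYY$)
  read a, top Y: go to s5, push YY → (s5, ε, YYYYYYYYY$)
All input consumed; M is in state s5.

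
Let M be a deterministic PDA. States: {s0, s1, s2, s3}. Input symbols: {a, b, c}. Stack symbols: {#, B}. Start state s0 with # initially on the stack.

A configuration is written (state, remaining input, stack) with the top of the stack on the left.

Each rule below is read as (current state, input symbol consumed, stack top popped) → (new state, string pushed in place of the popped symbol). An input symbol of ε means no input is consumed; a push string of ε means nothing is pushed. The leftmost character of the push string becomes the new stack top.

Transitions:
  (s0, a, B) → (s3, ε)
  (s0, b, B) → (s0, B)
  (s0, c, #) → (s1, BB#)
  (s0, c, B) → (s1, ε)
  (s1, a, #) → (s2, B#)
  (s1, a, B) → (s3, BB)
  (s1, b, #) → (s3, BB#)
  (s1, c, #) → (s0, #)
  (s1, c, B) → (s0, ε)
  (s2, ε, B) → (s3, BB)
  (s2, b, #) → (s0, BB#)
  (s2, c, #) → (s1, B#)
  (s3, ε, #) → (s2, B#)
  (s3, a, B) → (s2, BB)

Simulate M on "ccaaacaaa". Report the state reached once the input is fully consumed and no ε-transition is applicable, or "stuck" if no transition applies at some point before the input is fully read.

stuck

(s0, ccaaacaaa, #) ⊢ (s1, caaacaaa, BB#) ⊢ (s0, aaacaaa, B#) ⊢ (s3, aacaaa, #) ⊢ (s2, aacaaa, B#) ⊢ (s3, aacaaa, BB#) ⊢ (s2, acaaa, BBB#) ⊢ (s3, acaaa, BBBB#) ⊢ (s2, caaa, BBBBB#) ⊢ (s3, caaa, BBBBBB#)
No transition for (s3, c, top B); M blocks with input caaa remaining.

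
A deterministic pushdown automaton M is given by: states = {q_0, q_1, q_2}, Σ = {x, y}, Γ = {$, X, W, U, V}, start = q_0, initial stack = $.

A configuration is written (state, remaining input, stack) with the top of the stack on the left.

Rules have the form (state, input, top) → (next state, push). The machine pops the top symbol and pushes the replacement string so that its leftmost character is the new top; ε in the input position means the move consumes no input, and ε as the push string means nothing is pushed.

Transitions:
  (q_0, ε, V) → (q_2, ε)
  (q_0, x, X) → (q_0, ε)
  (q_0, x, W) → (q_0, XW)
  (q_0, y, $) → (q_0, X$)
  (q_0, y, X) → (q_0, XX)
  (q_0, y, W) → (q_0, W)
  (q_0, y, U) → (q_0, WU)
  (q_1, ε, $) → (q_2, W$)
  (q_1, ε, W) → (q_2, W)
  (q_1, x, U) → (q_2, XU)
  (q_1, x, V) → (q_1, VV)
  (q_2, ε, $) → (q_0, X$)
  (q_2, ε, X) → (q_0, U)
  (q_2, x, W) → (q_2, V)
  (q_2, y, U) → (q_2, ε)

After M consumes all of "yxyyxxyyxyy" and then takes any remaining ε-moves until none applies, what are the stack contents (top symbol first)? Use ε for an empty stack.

(q_0, yxyyxxyyxyy, $)
  read y, top $: go to q_0, push X$ → (q_0, xyyxxyyxyy, X$)
  read x, top X: go to q_0, push ε → (q_0, yyxxyyxyy, $)
  read y, top $: go to q_0, push X$ → (q_0, yxxyyxyy, X$)
  read y, top X: go to q_0, push XX → (q_0, xxyyxyy, XX$)
  read x, top X: go to q_0, push ε → (q_0, xyyxyy, X$)
  read x, top X: go to q_0, push ε → (q_0, yyxyy, $)
  read y, top $: go to q_0, push X$ → (q_0, yxyy, X$)
  read y, top X: go to q_0, push XX → (q_0, xyy, XX$)
  read x, top X: go to q_0, push ε → (q_0, yy, X$)
  read y, top X: go to q_0, push XX → (q_0, y, XX$)
  read y, top X: go to q_0, push XX → (q_0, ε, XXX$)
All input consumed in state q_0 with stack XXX$.

XXX$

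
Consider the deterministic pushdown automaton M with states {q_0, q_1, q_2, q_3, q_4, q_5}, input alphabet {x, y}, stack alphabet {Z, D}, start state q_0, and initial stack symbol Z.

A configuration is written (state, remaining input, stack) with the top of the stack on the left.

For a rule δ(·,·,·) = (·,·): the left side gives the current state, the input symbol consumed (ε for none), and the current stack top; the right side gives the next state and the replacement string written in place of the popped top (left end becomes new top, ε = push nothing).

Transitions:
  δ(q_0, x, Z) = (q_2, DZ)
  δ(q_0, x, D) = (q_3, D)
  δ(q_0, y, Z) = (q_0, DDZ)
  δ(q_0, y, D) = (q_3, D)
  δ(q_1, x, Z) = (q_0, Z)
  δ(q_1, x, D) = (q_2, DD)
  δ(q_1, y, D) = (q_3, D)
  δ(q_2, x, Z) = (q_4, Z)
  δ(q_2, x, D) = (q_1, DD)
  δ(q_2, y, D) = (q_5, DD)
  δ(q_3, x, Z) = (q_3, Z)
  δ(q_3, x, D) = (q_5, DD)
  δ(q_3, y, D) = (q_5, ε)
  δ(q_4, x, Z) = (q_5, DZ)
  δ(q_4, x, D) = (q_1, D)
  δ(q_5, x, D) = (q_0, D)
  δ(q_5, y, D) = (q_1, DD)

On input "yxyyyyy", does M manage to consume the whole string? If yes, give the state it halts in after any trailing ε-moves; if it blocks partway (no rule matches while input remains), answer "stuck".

q_1

(q_0, yxyyyyy, Z)
  read y, top Z: go to q_0, push DDZ → (q_0, xyyyyy, DDZ)
  read x, top D: go to q_3, push D → (q_3, yyyyy, DDZ)
  read y, top D: go to q_5, push ε → (q_5, yyyy, DZ)
  read y, top D: go to q_1, push DD → (q_1, yyy, DDZ)
  read y, top D: go to q_3, push D → (q_3, yy, DDZ)
  read y, top D: go to q_5, push ε → (q_5, y, DZ)
  read y, top D: go to q_1, push DD → (q_1, ε, DDZ)
All input consumed; M is in state q_1.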